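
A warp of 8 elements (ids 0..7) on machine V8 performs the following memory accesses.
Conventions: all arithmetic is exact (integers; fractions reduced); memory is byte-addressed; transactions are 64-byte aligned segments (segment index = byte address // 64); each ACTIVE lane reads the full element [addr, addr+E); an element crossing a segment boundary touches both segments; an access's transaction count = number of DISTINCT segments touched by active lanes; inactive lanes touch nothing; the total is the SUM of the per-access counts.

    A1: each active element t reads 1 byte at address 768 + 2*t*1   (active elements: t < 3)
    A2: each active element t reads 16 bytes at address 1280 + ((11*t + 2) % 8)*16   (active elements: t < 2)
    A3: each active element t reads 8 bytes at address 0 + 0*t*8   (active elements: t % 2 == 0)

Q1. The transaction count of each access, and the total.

A1: 1 transaction
A2: 2 transactions
A3: 1 transaction

Answer: 1,2,1; total 4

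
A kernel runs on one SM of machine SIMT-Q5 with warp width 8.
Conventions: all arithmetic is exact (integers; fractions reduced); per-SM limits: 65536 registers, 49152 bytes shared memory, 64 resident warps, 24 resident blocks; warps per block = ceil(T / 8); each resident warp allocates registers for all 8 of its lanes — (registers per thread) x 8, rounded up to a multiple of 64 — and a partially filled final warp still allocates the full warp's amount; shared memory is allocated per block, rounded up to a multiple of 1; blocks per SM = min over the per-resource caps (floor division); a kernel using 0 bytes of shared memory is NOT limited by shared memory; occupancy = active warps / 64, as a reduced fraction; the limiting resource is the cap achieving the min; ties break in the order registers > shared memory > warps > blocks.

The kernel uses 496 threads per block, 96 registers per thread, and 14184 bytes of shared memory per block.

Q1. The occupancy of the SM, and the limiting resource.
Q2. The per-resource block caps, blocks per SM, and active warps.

Answer: occupancy 31/32, limited by registers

registers: 1 block
shared memory: 3 blocks
warps: 1 block
blocks: 24 blocks

Answer: 1 block, 62 active warps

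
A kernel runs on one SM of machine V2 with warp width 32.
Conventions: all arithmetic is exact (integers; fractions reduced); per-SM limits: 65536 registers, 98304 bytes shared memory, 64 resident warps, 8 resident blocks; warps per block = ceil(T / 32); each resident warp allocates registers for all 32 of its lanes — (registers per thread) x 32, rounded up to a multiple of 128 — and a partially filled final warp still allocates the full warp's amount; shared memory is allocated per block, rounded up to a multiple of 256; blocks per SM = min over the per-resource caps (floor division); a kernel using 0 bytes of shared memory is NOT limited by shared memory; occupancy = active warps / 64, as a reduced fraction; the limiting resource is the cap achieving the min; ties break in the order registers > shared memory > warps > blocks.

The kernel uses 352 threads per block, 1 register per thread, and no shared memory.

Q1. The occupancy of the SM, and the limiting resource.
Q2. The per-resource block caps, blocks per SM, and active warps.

Answer: occupancy 55/64, limited by warps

registers: 46 blocks
shared memory: no limit (kernel uses none)
warps: 5 blocks
blocks: 8 blocks

Answer: 5 blocks, 55 active warps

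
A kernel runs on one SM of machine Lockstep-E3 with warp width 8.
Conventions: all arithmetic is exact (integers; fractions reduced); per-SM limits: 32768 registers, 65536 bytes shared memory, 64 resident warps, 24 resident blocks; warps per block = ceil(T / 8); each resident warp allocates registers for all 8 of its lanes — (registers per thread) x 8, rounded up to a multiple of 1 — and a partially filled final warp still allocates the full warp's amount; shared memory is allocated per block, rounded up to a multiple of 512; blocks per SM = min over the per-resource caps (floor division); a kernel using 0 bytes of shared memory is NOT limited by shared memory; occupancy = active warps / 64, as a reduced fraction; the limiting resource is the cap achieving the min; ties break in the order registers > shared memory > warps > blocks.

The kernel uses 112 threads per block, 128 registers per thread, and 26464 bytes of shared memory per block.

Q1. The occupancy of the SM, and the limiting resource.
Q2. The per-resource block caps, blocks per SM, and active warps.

Answer: occupancy 7/16, limited by registers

registers: 2 blocks
shared memory: 2 blocks
warps: 4 blocks
blocks: 24 blocks

Answer: 2 blocks, 28 active warps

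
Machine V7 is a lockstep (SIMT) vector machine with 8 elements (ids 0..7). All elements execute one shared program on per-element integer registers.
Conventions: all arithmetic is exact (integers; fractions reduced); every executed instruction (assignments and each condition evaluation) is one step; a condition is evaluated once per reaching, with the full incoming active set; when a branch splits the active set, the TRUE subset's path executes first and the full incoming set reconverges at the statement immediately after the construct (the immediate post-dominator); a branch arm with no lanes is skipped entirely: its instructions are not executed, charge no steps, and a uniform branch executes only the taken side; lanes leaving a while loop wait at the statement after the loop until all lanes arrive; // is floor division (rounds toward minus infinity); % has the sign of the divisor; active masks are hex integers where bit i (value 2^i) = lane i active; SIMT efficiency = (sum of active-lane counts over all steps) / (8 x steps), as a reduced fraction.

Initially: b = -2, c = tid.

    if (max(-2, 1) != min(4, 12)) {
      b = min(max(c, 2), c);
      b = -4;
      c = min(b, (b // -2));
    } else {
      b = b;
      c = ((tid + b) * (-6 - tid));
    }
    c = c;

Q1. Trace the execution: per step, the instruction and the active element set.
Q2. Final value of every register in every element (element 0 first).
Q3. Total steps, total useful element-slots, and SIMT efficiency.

step 0: eval (max(-2, 1) != min(4, 12)) 0xff
step 1: b <- min(max(c, 2), c)       0xff
step 2: b <- -4                      0xff
step 3: c <- min(b, (b // -2))       0xff
step 4: c <- c                       0xff

Answer: 5 steps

b: -4,-4,-4,-4,-4,-4,-4,-4
c: -4,-4,-4,-4,-4,-4,-4,-4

steps = 5; useful = 40; efficiency = 40/40 = 1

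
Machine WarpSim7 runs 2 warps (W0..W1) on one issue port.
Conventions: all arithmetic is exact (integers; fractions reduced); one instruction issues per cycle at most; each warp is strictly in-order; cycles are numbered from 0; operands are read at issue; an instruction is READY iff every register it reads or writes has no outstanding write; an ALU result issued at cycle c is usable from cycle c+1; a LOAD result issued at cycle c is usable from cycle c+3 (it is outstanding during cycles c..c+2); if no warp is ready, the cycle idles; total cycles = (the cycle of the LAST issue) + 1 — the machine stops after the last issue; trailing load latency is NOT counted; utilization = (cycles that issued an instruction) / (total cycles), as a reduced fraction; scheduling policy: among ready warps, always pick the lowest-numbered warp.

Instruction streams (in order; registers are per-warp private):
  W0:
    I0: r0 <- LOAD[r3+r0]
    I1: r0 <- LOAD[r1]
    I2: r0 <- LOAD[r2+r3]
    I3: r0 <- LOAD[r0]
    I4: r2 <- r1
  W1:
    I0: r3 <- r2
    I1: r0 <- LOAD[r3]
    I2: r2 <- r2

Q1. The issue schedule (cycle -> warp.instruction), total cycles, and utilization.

cycle 0: W0.I0
cycle 1: W1.I0
cycle 2: W1.I1
cycle 3: W0.I1
cycle 4: W1.I2
cycle 5: idle
cycle 6: W0.I2
cycle 7: idle
cycle 8: idle
cycle 9: W0.I3
cycle 10: W0.I4

Answer: 11 cycles, utilization 8/11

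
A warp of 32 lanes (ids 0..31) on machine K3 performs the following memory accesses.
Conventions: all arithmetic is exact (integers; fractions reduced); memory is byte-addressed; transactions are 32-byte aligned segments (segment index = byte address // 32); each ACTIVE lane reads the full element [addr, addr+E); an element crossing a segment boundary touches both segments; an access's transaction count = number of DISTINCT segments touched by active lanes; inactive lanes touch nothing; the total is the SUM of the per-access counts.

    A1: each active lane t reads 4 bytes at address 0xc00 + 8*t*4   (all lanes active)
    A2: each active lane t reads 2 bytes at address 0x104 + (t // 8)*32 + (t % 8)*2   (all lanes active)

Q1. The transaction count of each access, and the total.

A1: 32 transactions
A2: 4 transactions

Answer: 32,4; total 36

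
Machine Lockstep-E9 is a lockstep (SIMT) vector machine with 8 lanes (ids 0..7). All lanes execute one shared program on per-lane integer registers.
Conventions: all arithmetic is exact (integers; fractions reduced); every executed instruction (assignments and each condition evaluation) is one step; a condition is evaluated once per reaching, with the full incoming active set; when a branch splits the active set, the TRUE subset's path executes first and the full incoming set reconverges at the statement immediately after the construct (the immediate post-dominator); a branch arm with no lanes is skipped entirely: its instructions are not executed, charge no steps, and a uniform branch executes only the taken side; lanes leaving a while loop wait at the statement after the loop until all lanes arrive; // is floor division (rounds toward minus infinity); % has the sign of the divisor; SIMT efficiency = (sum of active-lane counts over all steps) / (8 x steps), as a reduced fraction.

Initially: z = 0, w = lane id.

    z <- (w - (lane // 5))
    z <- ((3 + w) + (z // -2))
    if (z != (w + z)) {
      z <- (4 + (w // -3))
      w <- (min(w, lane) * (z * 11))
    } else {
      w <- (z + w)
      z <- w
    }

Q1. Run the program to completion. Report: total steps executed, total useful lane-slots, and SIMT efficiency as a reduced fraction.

Answer: 7 steps, 40 useful, 5/7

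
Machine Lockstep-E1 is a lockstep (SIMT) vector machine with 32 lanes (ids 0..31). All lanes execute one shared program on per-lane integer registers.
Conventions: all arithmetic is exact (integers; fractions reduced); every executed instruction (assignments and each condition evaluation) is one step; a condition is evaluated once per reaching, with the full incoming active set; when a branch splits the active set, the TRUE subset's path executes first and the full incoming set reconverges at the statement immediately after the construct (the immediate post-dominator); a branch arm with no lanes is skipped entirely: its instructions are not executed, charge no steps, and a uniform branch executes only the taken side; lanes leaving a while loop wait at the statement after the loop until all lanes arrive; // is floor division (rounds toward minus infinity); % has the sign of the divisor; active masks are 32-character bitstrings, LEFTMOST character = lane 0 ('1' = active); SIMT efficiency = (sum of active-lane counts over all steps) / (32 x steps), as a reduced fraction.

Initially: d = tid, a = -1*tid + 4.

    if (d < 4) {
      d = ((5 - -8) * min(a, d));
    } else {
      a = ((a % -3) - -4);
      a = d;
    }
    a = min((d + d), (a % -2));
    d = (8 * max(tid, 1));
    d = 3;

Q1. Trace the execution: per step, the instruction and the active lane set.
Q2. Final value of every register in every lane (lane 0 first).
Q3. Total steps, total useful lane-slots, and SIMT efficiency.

step 0: eval (d < 4)                 11111111111111111111111111111111
step 1: d <- ((5 - -8) * min(a, d))  11110000000000000000000000000000
step 2: a <- ((a % -3) - -4)         00001111111111111111111111111111
step 3: a <- d                       00001111111111111111111111111111
step 4: a <- min((d + d), (a % -2))  11111111111111111111111111111111
step 5: d <- (8 * max(tid, 1))       11111111111111111111111111111111
step 6: d <- 3                       11111111111111111111111111111111

Answer: 7 steps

d: 3,3,3,3,3,3,3,3,3,3,3,3,3,3,3,3,3,3,3,3,3,3,3,3,3,3,3,3,3,3,3,3
a: 0,-1,0,-1,0,-1,0,-1,0,-1,0,-1,0,-1,0,-1,0,-1,0,-1,0,-1,0,-1,0,-1,0,-1,0,-1,0,-1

steps = 7; useful = 188; efficiency = 188/224 = 47/56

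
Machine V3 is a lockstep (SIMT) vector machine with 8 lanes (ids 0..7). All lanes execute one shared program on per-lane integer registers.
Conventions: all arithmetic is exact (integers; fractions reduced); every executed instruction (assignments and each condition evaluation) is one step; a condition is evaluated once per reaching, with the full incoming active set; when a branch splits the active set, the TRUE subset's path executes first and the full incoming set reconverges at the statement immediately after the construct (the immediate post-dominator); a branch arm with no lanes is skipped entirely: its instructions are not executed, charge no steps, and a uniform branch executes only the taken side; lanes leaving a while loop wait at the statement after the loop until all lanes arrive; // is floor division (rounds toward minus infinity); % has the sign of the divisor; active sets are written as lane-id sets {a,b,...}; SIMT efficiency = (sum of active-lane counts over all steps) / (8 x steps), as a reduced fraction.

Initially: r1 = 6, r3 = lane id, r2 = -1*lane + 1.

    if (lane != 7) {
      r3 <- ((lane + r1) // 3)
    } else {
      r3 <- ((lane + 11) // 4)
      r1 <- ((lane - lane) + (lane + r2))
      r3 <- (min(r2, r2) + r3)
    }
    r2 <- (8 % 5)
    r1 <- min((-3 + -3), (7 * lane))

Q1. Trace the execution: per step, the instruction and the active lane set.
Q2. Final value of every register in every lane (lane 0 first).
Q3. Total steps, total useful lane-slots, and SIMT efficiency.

step 0: eval (lane != 7)             {0,1,2,3,4,5,6,7}
step 1: r3 <- ((lane + r1) // 3)     {0,1,2,3,4,5,6}
step 2: r3 <- ((lane + 11) // 4)     {7}
step 3: r1 <- ((lane - lane) + (lane + r2)) {7}
step 4: r3 <- (min(r2, r2) + r3)     {7}
step 5: r2 <- (8 % 5)                {0,1,2,3,4,5,6,7}
step 6: r1 <- min((-3 + -3), (7 * lane)) {0,1,2,3,4,5,6,7}

Answer: 7 steps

r1: -6,-6,-6,-6,-6,-6,-6,-6
r3: 2,2,2,3,3,3,4,-2
r2: 3,3,3,3,3,3,3,3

steps = 7; useful = 34; efficiency = 34/56 = 17/28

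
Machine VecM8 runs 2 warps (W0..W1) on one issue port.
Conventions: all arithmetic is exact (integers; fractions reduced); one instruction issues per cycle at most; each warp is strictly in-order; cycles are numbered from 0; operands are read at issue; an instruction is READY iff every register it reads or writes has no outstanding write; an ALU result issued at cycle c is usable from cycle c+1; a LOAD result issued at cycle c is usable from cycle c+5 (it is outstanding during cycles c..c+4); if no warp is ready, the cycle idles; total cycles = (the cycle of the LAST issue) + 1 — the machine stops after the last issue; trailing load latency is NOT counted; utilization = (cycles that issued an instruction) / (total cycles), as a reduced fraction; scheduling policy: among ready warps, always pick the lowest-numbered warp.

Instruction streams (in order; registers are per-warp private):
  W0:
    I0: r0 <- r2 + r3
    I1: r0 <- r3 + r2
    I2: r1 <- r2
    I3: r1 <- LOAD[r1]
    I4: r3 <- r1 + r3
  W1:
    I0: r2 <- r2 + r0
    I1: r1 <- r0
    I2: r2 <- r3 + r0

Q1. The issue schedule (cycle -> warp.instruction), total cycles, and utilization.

cycle 0: W0.I0
cycle 1: W0.I1
cycle 2: W0.I2
cycle 3: W0.I3
cycle 4: W1.I0
cycle 5: W1.I1
cycle 6: W1.I2
cycle 7: idle
cycle 8: W0.I4

Answer: 9 cycles, utilization 8/9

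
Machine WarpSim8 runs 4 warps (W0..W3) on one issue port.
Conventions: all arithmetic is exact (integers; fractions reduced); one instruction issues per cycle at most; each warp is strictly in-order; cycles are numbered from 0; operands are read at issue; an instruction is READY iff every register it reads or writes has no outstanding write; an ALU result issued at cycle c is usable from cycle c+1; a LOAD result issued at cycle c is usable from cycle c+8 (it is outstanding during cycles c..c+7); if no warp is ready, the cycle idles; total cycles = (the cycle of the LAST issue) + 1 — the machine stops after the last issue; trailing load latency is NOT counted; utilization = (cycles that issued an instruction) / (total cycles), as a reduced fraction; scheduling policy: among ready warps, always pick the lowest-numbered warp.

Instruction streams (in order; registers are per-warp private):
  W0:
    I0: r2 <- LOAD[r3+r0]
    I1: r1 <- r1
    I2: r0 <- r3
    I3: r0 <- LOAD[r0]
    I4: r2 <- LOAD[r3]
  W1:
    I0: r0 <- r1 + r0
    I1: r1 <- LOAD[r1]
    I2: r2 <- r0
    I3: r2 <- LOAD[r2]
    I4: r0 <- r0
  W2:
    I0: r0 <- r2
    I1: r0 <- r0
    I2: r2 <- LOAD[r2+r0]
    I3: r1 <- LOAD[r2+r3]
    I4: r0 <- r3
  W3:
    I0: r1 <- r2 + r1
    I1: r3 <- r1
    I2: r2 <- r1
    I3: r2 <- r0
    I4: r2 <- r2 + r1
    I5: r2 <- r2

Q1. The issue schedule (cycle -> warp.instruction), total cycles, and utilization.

cycle 0: W0.I0
cycle 1: W0.I1
cycle 2: W0.I2
cycle 3: W0.I3
cycle 4: W1.I0
cycle 5: W1.I1
cycle 6: W1.I2
cycle 7: W1.I3
cycle 8: W0.I4
cycle 9: W1.I4
cycle 10: W2.I0
cycle 11: W2.I1
cycle 12: W2.I2
cycle 13: W3.I0
cycle 14: W3.I1
cycle 15: W3.I2
cycle 16: W3.I3
cycle 17: W3.I4
cycle 18: W3.I5
cycle 19: idle
cycle 20: W2.I3
cycle 21: W2.I4

Answer: 22 cycles, utilization 21/22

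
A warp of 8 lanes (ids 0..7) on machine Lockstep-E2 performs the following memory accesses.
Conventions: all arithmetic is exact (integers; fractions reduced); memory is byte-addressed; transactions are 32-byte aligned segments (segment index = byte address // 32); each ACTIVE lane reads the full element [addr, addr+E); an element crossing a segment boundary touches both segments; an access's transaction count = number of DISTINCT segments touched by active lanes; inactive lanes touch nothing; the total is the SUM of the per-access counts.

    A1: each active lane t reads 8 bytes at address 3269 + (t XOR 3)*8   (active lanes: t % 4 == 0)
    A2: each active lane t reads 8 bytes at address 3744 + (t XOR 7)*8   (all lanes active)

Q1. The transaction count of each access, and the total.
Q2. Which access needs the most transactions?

A1: 3 transactions
A2: 2 transactions

Answer: 3,2; total 5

Answer: A1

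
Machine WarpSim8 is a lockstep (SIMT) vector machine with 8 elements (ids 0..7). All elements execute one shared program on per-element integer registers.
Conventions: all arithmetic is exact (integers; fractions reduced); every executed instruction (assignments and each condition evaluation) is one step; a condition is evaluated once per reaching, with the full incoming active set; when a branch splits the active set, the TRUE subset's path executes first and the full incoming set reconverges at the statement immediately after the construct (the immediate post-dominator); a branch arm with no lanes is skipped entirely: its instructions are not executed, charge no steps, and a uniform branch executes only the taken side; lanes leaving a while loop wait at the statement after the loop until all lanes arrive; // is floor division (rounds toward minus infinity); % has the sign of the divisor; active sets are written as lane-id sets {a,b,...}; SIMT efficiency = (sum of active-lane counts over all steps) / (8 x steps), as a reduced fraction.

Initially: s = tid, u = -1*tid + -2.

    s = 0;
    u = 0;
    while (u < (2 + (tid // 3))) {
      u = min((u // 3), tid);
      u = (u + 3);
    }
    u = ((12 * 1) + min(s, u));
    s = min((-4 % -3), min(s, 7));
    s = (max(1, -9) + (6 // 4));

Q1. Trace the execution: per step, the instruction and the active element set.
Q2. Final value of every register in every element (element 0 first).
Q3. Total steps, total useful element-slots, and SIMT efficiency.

step 0: s <- 0                       {0,1,2,3,4,5,6,7}
step 1: u <- 0                       {0,1,2,3,4,5,6,7}
step 2: eval (u < (2 + (tid // 3)))  {0,1,2,3,4,5,6,7}
step 3: u <- min((u // 3), tid)      {0,1,2,3,4,5,6,7}
step 4: u <- (u + 3)                 {0,1,2,3,4,5,6,7}
step 5: eval (u < (2 + (tid // 3)))  {0,1,2,3,4,5,6,7}
step 6: u <- min((u // 3), tid)      {6,7}
step 7: u <- (u + 3)                 {6,7}
step 8: eval (u < (2 + (tid // 3)))  {6,7}
step 9: u <- ((12 * 1) + min(s, u))  {0,1,2,3,4,5,6,7}
step 10: s <- min((-4 % -3), min(s, 7)) {0,1,2,3,4,5,6,7}
step 11: s <- (max(1, -9) + (6 // 4)) {0,1,2,3,4,5,6,7}

Answer: 12 steps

s: 2,2,2,2,2,2,2,2
u: 12,12,12,12,12,12,12,12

steps = 12; useful = 78; efficiency = 78/96 = 13/16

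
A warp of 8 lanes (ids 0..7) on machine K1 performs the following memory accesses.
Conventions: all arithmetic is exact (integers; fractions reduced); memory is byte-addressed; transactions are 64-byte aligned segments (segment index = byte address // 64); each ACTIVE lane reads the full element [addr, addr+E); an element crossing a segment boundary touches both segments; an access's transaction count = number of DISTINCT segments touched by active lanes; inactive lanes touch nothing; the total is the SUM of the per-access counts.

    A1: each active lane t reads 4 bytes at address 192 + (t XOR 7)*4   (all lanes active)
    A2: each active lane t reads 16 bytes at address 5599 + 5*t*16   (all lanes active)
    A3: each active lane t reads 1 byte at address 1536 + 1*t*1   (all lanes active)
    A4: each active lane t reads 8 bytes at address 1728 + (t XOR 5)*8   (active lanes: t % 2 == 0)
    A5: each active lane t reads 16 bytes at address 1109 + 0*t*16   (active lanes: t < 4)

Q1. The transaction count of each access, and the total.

A1: 1 transaction
A2: 10 transactions
A3: 1 transaction
A4: 1 transaction
A5: 1 transaction

Answer: 1,10,1,1,1; total 14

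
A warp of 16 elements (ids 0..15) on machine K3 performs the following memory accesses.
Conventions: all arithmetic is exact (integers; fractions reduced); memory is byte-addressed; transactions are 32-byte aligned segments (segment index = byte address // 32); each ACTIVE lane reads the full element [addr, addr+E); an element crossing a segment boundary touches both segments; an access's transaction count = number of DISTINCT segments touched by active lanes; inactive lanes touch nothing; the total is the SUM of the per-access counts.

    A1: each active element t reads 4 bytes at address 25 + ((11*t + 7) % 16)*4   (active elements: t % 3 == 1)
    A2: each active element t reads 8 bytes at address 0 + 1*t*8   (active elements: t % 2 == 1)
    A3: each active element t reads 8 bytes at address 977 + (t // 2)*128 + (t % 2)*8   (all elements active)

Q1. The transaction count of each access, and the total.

A1: 1 transaction
A2: 4 transactions
A3: 16 transactions

Answer: 1,4,16; total 21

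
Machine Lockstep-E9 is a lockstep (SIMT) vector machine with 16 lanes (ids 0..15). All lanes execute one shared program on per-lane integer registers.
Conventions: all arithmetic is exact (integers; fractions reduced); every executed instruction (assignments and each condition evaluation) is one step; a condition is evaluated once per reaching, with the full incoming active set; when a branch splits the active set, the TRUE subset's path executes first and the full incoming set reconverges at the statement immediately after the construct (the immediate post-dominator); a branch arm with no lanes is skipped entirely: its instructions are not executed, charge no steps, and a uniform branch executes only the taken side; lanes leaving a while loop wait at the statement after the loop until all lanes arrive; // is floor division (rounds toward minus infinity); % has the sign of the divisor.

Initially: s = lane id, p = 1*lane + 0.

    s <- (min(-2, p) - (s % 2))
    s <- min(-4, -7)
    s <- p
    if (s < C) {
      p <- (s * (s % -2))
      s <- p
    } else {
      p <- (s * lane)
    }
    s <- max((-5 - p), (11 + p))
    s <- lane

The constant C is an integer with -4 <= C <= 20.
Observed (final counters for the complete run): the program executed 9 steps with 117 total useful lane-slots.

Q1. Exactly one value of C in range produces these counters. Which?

Answer: C = 5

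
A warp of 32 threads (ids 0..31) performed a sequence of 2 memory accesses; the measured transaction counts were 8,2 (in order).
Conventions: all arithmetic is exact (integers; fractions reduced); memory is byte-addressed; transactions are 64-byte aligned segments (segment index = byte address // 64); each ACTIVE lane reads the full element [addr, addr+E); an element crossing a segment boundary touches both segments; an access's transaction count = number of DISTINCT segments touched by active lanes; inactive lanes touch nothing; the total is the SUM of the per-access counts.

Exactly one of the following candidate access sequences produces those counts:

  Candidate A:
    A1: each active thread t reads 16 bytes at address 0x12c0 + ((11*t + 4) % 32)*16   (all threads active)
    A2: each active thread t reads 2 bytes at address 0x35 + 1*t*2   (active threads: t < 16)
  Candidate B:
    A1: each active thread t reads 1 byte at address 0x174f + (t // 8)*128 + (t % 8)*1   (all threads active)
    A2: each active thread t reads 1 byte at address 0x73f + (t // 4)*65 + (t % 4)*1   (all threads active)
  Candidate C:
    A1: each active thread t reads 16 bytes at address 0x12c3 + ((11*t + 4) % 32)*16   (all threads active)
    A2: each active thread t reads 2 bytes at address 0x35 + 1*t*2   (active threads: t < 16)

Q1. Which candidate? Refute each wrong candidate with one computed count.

B: A1 gives 4 transactions, not 8
C: A1 gives 9 transactions, not 8
A: all counts match (8,2)

Answer: A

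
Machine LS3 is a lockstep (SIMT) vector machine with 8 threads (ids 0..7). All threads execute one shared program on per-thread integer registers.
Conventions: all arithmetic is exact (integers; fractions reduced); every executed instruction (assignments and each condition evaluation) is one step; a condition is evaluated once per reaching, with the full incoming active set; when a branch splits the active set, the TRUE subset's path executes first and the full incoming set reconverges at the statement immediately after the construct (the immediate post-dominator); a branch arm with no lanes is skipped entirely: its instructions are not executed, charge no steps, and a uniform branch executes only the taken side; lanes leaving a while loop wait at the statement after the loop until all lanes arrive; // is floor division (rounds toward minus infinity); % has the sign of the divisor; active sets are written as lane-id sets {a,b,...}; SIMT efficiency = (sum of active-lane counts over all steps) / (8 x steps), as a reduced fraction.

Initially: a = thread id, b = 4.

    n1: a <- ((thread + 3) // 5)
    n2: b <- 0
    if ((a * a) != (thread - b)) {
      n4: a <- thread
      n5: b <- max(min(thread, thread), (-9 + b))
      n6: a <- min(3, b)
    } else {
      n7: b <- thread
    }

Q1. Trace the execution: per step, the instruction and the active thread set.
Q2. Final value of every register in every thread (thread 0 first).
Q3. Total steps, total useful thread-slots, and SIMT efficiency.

step 0: a <- ((thread + 3) // 5)     {0,1,2,3,4,5,6,7}
step 1: b <- 0                       {0,1,2,3,4,5,6,7}
step 2: eval ((a * a) != (thread - b)) {0,1,2,3,4,5,6,7}
step 3: a <- thread                  {1,2,3,4,5,6,7}
step 4: b <- max(min(thread, thread), (-9 + b)) {1,2,3,4,5,6,7}
step 5: a <- min(3, b)               {1,2,3,4,5,6,7}
step 6: b <- thread                  {0}

Answer: 7 steps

a: 0,1,2,3,3,3,3,3
b: 0,1,2,3,4,5,6,7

steps = 7; useful = 46; efficiency = 46/56 = 23/28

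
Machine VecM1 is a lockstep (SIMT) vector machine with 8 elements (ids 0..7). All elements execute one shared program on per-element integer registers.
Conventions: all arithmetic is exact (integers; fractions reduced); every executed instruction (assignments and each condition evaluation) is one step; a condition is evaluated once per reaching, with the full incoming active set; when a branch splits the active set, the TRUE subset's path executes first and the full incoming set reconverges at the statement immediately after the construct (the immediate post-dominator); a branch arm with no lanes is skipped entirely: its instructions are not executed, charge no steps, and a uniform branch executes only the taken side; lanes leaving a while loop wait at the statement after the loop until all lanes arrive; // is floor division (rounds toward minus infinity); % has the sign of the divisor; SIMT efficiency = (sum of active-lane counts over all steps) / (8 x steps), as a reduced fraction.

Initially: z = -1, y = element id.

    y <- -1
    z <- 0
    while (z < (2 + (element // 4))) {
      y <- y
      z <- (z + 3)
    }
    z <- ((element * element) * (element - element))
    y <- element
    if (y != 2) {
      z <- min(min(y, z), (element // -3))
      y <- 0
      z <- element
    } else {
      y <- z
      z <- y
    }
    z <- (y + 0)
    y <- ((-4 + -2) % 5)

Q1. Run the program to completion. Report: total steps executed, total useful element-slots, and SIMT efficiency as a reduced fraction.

Answer: 16 steps, 111 useful, 111/128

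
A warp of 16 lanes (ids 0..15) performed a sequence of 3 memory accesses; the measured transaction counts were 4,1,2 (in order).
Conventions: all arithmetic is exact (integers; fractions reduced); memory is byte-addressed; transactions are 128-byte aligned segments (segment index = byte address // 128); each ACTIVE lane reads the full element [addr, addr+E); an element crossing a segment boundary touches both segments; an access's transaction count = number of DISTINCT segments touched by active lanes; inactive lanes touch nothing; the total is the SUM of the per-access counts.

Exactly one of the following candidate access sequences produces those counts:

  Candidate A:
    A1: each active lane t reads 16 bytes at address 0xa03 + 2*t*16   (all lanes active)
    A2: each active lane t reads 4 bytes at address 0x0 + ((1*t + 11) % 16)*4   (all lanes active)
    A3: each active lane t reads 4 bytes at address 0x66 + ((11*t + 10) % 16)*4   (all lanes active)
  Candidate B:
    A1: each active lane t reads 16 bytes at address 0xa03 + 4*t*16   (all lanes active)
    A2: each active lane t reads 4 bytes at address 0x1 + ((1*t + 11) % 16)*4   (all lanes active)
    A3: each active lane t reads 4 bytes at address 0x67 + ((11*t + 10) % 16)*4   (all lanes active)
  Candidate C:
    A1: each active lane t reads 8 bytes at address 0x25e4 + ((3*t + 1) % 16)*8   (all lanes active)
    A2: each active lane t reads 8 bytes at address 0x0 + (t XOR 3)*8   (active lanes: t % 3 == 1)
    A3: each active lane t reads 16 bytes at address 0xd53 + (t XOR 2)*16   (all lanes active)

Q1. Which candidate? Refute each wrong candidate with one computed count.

B: A1 gives 8 transactions, not 4
C: A1 gives 2 transactions, not 4
A: all counts match (4,1,2)

Answer: A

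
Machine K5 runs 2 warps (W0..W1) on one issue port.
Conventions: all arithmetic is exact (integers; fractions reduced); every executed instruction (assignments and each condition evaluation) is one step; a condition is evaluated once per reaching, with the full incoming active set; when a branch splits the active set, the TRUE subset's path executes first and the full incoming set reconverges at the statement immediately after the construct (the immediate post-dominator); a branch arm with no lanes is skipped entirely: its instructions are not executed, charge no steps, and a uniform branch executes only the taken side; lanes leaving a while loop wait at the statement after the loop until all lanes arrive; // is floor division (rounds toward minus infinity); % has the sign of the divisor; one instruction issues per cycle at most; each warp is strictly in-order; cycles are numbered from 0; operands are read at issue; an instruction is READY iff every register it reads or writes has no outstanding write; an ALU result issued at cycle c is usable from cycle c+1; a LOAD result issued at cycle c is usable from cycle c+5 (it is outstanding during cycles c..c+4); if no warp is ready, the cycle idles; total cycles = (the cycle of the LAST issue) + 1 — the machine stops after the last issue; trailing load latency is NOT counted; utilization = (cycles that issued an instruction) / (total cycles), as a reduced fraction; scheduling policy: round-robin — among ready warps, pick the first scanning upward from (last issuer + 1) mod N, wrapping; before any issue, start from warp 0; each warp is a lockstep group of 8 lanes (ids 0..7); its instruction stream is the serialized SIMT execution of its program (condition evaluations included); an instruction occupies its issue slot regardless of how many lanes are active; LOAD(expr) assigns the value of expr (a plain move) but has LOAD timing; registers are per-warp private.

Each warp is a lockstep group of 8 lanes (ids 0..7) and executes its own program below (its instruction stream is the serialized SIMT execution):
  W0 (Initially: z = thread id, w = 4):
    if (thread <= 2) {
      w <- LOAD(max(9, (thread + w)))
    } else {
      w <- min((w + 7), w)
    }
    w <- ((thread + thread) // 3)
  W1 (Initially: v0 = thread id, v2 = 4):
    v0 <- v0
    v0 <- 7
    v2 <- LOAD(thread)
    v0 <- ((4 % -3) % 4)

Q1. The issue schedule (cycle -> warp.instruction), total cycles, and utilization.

cycle 0: W0.I0
cycle 1: W1.I0
cycle 2: W0.I1
cycle 3: W1.I1
cycle 4: W1.I2
cycle 5: W1.I3
cycle 6: idle
cycle 7: W0.I2
cycle 8: W0.I3

Answer: 9 cycles, utilization 8/9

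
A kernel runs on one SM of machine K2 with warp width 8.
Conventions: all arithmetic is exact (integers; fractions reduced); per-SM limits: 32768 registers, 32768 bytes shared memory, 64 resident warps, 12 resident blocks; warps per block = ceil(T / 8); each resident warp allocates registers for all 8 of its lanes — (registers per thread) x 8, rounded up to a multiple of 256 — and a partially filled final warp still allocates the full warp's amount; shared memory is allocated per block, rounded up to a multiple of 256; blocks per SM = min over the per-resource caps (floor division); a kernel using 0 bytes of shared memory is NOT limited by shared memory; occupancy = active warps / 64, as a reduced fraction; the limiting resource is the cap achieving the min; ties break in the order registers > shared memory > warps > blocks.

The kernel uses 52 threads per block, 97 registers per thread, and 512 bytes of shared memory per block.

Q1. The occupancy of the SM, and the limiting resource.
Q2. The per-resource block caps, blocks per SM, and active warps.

Answer: occupancy 7/16, limited by registers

registers: 4 blocks
shared memory: 64 blocks
warps: 9 blocks
blocks: 12 blocks

Answer: 4 blocks, 28 active warps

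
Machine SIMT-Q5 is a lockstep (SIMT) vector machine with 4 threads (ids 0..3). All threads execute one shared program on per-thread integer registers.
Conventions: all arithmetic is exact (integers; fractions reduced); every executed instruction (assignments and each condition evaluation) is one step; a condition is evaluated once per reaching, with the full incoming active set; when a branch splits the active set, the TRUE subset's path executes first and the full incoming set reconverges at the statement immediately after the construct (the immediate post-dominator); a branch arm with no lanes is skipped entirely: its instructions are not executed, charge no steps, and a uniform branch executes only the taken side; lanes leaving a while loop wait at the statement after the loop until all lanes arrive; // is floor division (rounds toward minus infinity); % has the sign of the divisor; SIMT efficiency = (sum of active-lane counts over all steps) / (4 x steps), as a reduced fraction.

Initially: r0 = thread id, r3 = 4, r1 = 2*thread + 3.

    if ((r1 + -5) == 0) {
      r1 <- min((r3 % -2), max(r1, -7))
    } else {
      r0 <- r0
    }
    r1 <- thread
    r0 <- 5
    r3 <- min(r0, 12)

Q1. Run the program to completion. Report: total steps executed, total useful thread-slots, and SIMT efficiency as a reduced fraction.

Answer: 6 steps, 20 useful, 5/6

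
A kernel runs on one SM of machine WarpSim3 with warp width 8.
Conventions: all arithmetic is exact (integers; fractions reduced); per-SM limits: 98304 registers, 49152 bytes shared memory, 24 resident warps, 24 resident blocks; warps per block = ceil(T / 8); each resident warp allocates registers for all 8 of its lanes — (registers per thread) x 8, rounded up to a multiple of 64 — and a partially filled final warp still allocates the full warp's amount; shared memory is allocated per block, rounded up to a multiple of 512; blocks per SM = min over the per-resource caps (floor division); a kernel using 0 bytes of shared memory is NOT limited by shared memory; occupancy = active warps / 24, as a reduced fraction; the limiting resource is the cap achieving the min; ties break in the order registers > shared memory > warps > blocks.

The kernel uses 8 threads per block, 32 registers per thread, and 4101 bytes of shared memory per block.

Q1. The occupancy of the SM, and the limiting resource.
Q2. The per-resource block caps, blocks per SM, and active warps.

Answer: occupancy 5/12, limited by shared memory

registers: 384 blocks
shared memory: 10 blocks
warps: 24 blocks
blocks: 24 blocks

Answer: 10 blocks, 10 active warps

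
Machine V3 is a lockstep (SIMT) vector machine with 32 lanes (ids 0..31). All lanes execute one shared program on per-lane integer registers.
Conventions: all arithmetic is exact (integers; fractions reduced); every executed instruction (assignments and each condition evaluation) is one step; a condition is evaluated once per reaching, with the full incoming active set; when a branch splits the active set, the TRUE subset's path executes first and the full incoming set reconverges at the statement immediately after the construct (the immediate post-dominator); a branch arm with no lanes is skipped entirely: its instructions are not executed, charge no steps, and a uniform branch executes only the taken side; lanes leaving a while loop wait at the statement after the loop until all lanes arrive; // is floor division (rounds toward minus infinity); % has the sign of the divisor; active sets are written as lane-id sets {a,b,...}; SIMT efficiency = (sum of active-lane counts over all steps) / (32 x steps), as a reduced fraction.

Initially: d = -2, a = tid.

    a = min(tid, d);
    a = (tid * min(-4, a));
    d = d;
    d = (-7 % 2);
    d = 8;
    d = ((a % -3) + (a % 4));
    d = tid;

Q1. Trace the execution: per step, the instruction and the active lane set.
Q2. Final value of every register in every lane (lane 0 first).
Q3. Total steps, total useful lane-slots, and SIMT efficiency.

step 0: a <- min(tid, d)             {0,1,2,3,4,5,6,7,8,9,10,11,12,13,14,15,16,17,18,19,20,21,22,23,24,25,26,27,28,29,30,31}
step 1: a <- (tid * min(-4, a))      {0,1,2,3,4,5,6,7,8,9,10,11,12,13,14,15,16,17,18,19,20,21,22,23,24,25,26,27,28,29,30,31}
step 2: d <- d                       {0,1,2,3,4,5,6,7,8,9,10,11,12,13,14,15,16,17,18,19,20,21,22,23,24,25,26,27,28,29,30,31}
step 3: d <- (-7 % 2)                {0,1,2,3,4,5,6,7,8,9,10,11,12,13,14,15,16,17,18,19,20,21,22,23,24,25,26,27,28,29,30,31}
step 4: d <- 8                       {0,1,2,3,4,5,6,7,8,9,10,11,12,13,14,15,16,17,18,19,20,21,22,23,24,25,26,27,28,29,30,31}
step 5: d <- ((a % -3) + (a % 4))    {0,1,2,3,4,5,6,7,8,9,10,11,12,13,14,15,16,17,18,19,20,21,22,23,24,25,26,27,28,29,30,31}
step 6: d <- tid                     {0,1,2,3,4,5,6,7,8,9,10,11,12,13,14,15,16,17,18,19,20,21,22,23,24,25,26,27,28,29,30,31}

Answer: 7 steps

d: 0,1,2,3,4,5,6,7,8,9,10,11,12,13,14,15,16,17,18,19,20,21,22,23,24,25,26,27,28,29,30,31
a: 0,-4,-8,-12,-16,-20,-24,-28,-32,-36,-40,-44,-48,-52,-56,-60,-64,-68,-72,-76,-80,-84,-88,-92,-96,-100,-104,-108,-112,-116,-120,-124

steps = 7; useful = 224; efficiency = 224/224 = 1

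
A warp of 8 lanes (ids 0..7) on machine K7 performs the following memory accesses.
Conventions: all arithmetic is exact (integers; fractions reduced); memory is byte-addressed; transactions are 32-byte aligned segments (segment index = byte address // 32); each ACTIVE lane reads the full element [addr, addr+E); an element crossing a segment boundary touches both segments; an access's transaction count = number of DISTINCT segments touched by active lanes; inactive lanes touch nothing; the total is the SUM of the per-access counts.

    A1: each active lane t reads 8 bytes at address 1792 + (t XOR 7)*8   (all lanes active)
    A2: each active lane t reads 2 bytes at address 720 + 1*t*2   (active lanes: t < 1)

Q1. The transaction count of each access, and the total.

A1: 2 transactions
A2: 1 transaction

Answer: 2,1; total 3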